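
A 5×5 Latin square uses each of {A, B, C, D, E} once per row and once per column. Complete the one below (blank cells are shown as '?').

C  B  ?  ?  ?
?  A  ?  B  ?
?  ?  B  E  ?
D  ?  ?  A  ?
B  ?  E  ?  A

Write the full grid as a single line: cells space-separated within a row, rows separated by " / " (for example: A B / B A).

C B A D E / E A D B C / A C B E D / D E C A B / B D E C A

(r1,c4) = D
(r1,c5) = E
(r2,c1) = E
(r3,c1) = A
(r4,c3) = C
(r4,c5) = B
(r5,c4) = C
(r1,c3) = A
(r2,c3) = D
(r2,c5) = C
(r3,c5) = D
(r4,c2) = E
(r5,c2) = D
(r3,c2) = C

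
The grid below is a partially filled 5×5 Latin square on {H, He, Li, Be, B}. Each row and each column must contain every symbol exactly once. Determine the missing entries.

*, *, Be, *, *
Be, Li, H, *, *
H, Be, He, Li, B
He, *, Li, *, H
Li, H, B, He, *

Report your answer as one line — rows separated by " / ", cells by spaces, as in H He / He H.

B He Be H Li / Be Li H B He / H Be He Li B / He B Li Be H / Li H B He Be

(r1,c1): row 1 has {Be}; column 1 has {H,He,Li,Be}, so it must be B.
(r1,c2): row 1 has {Be,B}; column 2 has {H,Li,Be}, so it must be He.
(r1,c4): row 1 has {He,Be,B}; column 4 has {He,Li}, so it must be H.
(r1,c5): row 1 has {H,He,Be,B}; column 5 has {H,B}, so it must be Li.
(r2,c4): row 2 has {H,Li,Be}; column 4 has {H,He,Li}, so it must be B.
(r2,c5): row 2 has {H,Li,Be,B}; column 5 has {H,Li,B}, so it must be He.
(r4,c2): row 4 has {H,He,Li}; column 2 has {H,He,Li,Be}, so it must be B.
(r4,c4): row 4 has {H,He,Li,B}; column 4 has {H,He,Li,B}, so it must be Be.
(r5,c5): row 5 has {H,He,Li,B}; column 5 has {H,He,Li,B}, so it must be Be.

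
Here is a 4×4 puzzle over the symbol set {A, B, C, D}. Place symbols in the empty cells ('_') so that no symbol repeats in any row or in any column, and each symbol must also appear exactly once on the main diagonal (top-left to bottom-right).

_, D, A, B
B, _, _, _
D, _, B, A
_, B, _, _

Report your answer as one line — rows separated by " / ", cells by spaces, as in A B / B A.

C D A B / B A D C / D C B A / A B C D

(r1,c1) = C
(r2,c2) = A
(r3,c2) = C
(r4,c1) = A
(r4,c4) = D
(r2,c4) = C
(r4,c3) = C
(r2,c3) = D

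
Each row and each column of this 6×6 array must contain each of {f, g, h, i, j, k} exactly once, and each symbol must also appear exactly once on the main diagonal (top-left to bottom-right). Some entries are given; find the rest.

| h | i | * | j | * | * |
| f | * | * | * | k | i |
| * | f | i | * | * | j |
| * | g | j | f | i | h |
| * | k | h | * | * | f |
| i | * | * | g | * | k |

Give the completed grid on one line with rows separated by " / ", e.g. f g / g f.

h i k j f g / f j g h k i / g f i k h j / k g j f i h / j k h i g f / i h f g j k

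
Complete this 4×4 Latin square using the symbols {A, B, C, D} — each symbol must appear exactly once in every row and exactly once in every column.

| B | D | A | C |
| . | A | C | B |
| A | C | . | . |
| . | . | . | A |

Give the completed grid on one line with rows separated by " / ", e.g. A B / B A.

(r2,c1) = D
(r3,c4) = D
(r4,c1) = C
(r4,c2) = B
(r4,c3) = D
(r3,c3) = B

B D A C / D A C B / A C B D / C B D A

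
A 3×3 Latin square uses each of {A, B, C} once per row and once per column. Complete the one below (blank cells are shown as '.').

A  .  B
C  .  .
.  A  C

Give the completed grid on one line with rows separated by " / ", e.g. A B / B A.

A C B / C B A / B A C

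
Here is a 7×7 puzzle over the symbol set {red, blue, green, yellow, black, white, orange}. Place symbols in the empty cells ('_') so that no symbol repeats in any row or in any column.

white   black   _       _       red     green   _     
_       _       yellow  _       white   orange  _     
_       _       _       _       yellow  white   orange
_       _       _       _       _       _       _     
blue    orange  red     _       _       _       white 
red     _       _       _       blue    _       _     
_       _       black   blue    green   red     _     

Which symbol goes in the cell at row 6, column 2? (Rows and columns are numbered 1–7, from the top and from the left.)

Cell (r5,c5): row 5 has {red,blue,white,orange}; column 5 has {red,blue,green,yellow,white} → black.
Cell (r5,c6): row 5 has {red,blue,black,white,orange}; column 6 has {red,green,white,orange} → yellow.
Cell (r6,c6): row 6 has {red,blue}; column 6 has {red,green,yellow,white,orange} → black.
Cell (r7,c7): row 7 has {red,blue,green,black}; column 7 has {white,orange} → yellow.
Cell (r1,c7): row 1 has {red,green,black,white}; column 7 has {yellow,white,orange} → blue.
Cell (r4,c5): row 4 is empty so far; column 5 has {red,blue,green,yellow,black,white} → orange.
Cell (r4,c6): row 4 has {orange}; column 6 has {red,green,yellow,black,white,orange} → blue.
Cell (r5,c4): row 5 has {red,blue,yellow,black,white,orange}; column 4 has {blue} → green.
Cell (r6,c7): row 6 has {red,blue,black}; column 7 has {blue,yellow,white,orange} → green.
Cell (r7,c1): row 7 has {red,blue,green,yellow,black}; column 1 has {red,blue,white} → orange.
Cell (r7,c2): row 7 has {red,blue,green,yellow,black,orange}; column 2 has {black,orange} → white.
Cell (r1,c3): row 1 has {red,blue,green,black,white}; column 3 has {red,yellow,black} → orange.
Cell (r1,c4): row 1 has {red,blue,green,black,white,orange}; column 4 has {blue,green} → yellow.
Cell (r6,c2): row 6 has {red,blue,green,black}; column 2 has {black,white,orange} → yellow.

yellow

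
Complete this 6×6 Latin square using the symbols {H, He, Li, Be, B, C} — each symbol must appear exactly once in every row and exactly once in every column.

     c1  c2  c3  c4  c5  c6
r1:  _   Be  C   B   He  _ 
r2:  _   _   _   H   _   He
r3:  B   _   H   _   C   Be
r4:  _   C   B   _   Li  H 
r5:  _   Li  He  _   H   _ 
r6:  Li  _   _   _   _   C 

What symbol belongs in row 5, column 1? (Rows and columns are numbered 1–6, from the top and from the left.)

(r1,c1): row 1 has {He,Be,B,C}; column 1 has {Li,B}, so it must be H.
(r1,c6): row 1 has {H,He,Be,B,C}; column 6 has {H,He,Be,C}, so it must be Li.
(r2,c2): row 2 has {H,He}; column 2 has {Li,Be,C}, so it must be B.
(r2,c5): row 2 has {H,He,B}; column 5 has {H,He,Li,C}, so it must be Be.
(r3,c2): row 3 has {H,Be,B,C}; column 2 has {Li,Be,B,C}, so it must be He.
(r3,c4): row 3 has {H,He,Be,B,C}; column 4 has {H,B}, so it must be Li.
(r5,c6): row 5 has {H,He,Li}; column 6 has {H,He,Li,Be,C}, so it must be B.
(r6,c2): row 6 has {Li,C}; column 2 has {He,Li,Be,B,C}, so it must be H.
(r6,c3): row 6 has {H,Li,C}; column 3 has {H,He,B,C}, so it must be Be.
(r6,c4): row 6 has {H,Li,Be,C}; column 4 has {H,Li,B}, so it must be He.
(r6,c5): row 6 has {H,He,Li,Be,C}; column 5 has {H,He,Li,Be,C}, so it must be B.
(r2,c1): row 2 has {H,He,Be,B}; column 1 has {H,Li,B}, so it must be C.
(r2,c3): row 2 has {H,He,Be,B,C}; column 3 has {H,He,Be,B,C}, so it must be Li.
(r4,c4): row 4 has {H,Li,B,C}; column 4 has {H,He,Li,B}, so it must be Be.
(r5,c1): row 5 has {H,He,Li,B}; column 1 has {H,Li,B,C}, so it must be Be.

Be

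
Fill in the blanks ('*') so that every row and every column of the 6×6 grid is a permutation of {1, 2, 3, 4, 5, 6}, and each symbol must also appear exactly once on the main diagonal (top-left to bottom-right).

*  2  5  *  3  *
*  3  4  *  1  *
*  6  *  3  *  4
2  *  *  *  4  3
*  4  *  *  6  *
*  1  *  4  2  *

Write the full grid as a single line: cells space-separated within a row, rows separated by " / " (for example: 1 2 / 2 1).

4 2 5 6 3 1 / 5 3 4 2 1 6 / 1 6 2 3 5 4 / 2 5 6 1 4 3 / 3 4 1 5 6 2 / 6 1 3 4 2 5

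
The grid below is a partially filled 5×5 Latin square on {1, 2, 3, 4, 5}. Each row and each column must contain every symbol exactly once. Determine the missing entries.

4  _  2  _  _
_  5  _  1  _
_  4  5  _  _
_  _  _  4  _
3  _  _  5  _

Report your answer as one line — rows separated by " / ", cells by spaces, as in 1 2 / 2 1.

4 1 2 3 5 / 2 5 3 1 4 / 1 4 5 2 3 / 5 3 1 4 2 / 3 2 4 5 1

row 1 has {2,4}; column 4 has {1,4,5} — only 3 is left for (r1,c4).
row 2 has {1,5}; column 1 has {3,4} — only 2 is left for (r2,c1).
row 3 has {4,5}; column 1 has {2,3,4} — only 1 is left for (r3,c1).
row 3 has {1,4,5}; column 4 has {1,3,4,5} — only 2 is left for (r3,c4).
row 3 has {1,2,4,5}; column 5 is empty so far — only 3 is left for (r3,c5).
row 4 has {4}; column 1 has {1,2,3,4} — only 5 is left for (r4,c1).
row 1 has {2,3,4}; column 2 has {4,5} — only 1 is left for (r1,c2).
row 1 has {1,2,3,4}; column 5 has {3} — only 5 is left for (r1,c5).
row 2 has {1,2,5}; column 5 has {3,5} — only 4 is left for (r2,c5).
row 5 has {3,5}; column 2 has {1,4,5} — only 2 is left for (r5,c2).
row 5 has {2,3,5}; column 5 has {3,4,5} — only 1 is left for (r5,c5).
row 2 has {1,2,4,5}; column 3 has {2,5} — only 3 is left for (r2,c3).
row 4 has {4,5}; column 2 has {1,2,4,5} — only 3 is left for (r4,c2).
row 4 has {3,4,5}; column 3 has {2,3,5} — only 1 is left for (r4,c3).
row 4 has {1,3,4,5}; column 5 has {1,3,4,5} — only 2 is left for (r4,c5).
row 5 has {1,2,3,5}; column 3 has {1,2,3,5} — only 4 is left for (r5,c3).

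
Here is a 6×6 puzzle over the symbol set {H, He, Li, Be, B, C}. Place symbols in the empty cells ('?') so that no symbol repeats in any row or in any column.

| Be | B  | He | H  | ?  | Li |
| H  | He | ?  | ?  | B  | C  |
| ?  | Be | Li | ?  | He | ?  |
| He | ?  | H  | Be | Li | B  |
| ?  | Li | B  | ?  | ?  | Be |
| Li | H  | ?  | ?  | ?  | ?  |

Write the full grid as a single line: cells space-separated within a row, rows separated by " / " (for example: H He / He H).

At row 1, column 5: row 1 has {H,He,Li,Be,B}; column 5 has {He,Li,B}; that leaves C.
At row 2, column 3: row 2 has {H,He,B,C}; column 3 has {H,He,Li,B}; that leaves Be.
At row 2, column 4: row 2 has {H,He,Be,B,C}; column 4 has {H,Be}; that leaves Li.
At row 3, column 6: row 3 has {He,Li,Be}; column 6 has {Li,Be,B,C}; that leaves H.
At row 4, column 2: row 4 has {H,He,Li,Be,B}; column 2 has {H,He,Li,Be,B}; that leaves C.
At row 5, column 1: row 5 has {Li,Be,B}; column 1 has {H,He,Li,Be}; that leaves C.
At row 5, column 4: row 5 has {Li,Be,B,C}; column 4 has {H,Li,Be}; that leaves He.
At row 5, column 5: row 5 has {He,Li,Be,B,C}; column 5 has {He,Li,B,C}; that leaves H.
At row 6, column 3: row 6 has {H,Li}; column 3 has {H,He,Li,Be,B}; that leaves C.
At row 6, column 4: row 6 has {H,Li,C}; column 4 has {H,He,Li,Be}; that leaves B.
At row 6, column 5: row 6 has {H,Li,B,C}; column 5 has {H,He,Li,B,C}; that leaves Be.
At row 6, column 6: row 6 has {H,Li,Be,B,C}; column 6 has {H,Li,Be,B,C}; that leaves He.
At row 3, column 1: row 3 has {H,He,Li,Be}; column 1 has {H,He,Li,Be,C}; that leaves B.
At row 3, column 4: row 3 has {H,He,Li,Be,B}; column 4 has {H,He,Li,Be,B}; that leaves C.

Be B He H C Li / H He Be Li B C / B Be Li C He H / He C H Be Li B / C Li B He H Be / Li H C B Be He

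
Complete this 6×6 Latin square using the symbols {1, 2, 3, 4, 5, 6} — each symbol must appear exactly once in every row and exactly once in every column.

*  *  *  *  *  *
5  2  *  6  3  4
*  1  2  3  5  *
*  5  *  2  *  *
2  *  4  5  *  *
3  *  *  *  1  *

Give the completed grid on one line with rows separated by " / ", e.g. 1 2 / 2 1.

6 4 3 1 2 5 / 5 2 1 6 3 4 / 4 1 2 3 5 6 / 1 5 6 2 4 3 / 2 3 4 5 6 1 / 3 6 5 4 1 2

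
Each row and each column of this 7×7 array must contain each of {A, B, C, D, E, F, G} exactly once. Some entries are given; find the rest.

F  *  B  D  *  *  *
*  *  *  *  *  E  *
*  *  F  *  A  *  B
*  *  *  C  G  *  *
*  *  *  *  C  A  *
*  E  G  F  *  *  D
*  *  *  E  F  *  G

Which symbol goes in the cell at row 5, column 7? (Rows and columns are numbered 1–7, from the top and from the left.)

(r1,c5) = E
(r3,c4) = G
(r5,c4) = B
(r6,c5) = B
(r6,c6) = C
(r1,c6) = G
(r2,c4) = A
(r2,c5) = D
(r3,c6) = D
(r6,c1) = A
(r7,c6) = B
(r2,c3) = C
(r2,c7) = F
(r3,c2) = C
(r4,c6) = F
(r5,c7) = E

E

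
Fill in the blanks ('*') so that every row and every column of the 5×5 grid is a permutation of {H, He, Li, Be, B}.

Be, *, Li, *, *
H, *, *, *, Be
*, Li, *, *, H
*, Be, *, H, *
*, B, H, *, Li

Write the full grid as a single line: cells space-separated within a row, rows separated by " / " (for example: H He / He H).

Be H Li B He / H He B Li Be / B Li Be He H / Li Be He H B / He B H Be Li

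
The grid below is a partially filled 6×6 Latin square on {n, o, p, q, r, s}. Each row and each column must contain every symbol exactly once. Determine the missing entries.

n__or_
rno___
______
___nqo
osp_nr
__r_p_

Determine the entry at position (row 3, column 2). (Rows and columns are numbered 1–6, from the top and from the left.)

(r2,c5) = s
(r3,c5) = o
(r4,c3) = s
(r5,c4) = q
(r6,c4) = s
(r1,c3) = q
(r2,c4) = p
(r2,c6) = q
(r3,c3) = n
(r3,c4) = r
(r4,c1) = p
(r4,c2) = r
(r6,c1) = q
(r6,c2) = o
(r6,c6) = n
(r1,c2) = p
(r1,c6) = s
(r3,c1) = s
(r3,c2) = q

q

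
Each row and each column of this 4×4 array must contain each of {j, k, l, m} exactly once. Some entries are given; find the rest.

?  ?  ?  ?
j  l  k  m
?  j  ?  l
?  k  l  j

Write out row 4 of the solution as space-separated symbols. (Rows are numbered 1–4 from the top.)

(r1,c2): row 1 is empty so far; column 2 has {j,k,l}, so it must be m.
(r1,c3): row 1 has {m}; column 3 has {k,l}, so it must be j.
(r1,c4): row 1 has {j,m}; column 4 has {j,l,m}, so it must be k.
(r3,c3): row 3 has {j,l}; column 3 has {j,k,l}, so it must be m.
(r4,c1): row 4 has {j,k,l}; column 1 has {j}, so it must be m.

m k l j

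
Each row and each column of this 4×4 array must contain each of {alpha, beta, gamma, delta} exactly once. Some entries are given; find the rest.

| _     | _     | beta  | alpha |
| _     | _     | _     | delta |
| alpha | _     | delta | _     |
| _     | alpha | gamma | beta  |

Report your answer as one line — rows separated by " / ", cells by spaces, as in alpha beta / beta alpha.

row 2 has {delta}; column 3 has {beta,gamma,delta} — only alpha is left for (r2,c3).
row 3 has {alpha,delta}; column 4 has {alpha,beta,delta} — only gamma is left for (r3,c4).
row 4 has {alpha,beta,gamma}; column 1 has {alpha} — only delta is left for (r4,c1).
row 1 has {alpha,beta}; column 1 has {alpha,delta} — only gamma is left for (r1,c1).
row 1 has {alpha,beta,gamma}; column 2 has {alpha} — only delta is left for (r1,c2).
row 2 has {alpha,delta}; column 1 has {alpha,gamma,delta} — only beta is left for (r2,c1).
row 2 has {alpha,beta,delta}; column 2 has {alpha,delta} — only gamma is left for (r2,c2).
row 3 has {alpha,gamma,delta}; column 2 has {alpha,gamma,delta} — only beta is left for (r3,c2).

gamma delta beta alpha / beta gamma alpha delta / alpha beta delta gamma / delta alpha gamma beta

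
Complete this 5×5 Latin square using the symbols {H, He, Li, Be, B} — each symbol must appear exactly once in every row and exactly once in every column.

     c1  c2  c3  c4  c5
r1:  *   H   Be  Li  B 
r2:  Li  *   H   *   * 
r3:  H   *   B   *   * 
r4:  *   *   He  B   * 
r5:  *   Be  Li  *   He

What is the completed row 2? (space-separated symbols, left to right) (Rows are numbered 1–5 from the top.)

Cell (r1,c1): row 1 has {H,Li,Be,B}; column 1 has {H,Li} → He.
Cell (r2,c5): row 2 has {H,Li}; column 5 has {He,B} → Be.
Cell (r3,c5): row 3 has {H,B}; column 5 has {He,Be,B} → Li.
Cell (r4,c1): row 4 has {He,B}; column 1 has {H,He,Li} → Be.
Cell (r4,c2): row 4 has {He,Be,B}; column 2 has {H,Be} → Li.
Cell (r4,c5): row 4 has {He,Li,Be,B}; column 5 has {He,Li,Be,B} → H.
Cell (r5,c1): row 5 has {He,Li,Be}; column 1 has {H,He,Li,Be} → B.
Cell (r5,c4): row 5 has {He,Li,Be,B}; column 4 has {Li,B} → H.
Cell (r2,c4): row 2 has {H,Li,Be}; column 4 has {H,Li,B} → He.
Cell (r3,c2): row 3 has {H,Li,B}; column 2 has {H,Li,Be} → He.
Cell (r3,c4): row 3 has {H,He,Li,B}; column 4 has {H,He,Li,B} → Be.
Cell (r2,c2): row 2 has {H,He,Li,Be}; column 2 has {H,He,Li,Be} → B.

Li B H He Be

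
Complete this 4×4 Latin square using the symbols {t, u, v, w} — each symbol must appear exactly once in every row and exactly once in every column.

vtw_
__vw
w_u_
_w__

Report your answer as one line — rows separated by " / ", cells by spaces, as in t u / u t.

(r1,c4) = u
(r2,c2) = u
(r3,c2) = v
(r3,c4) = t
(r4,c3) = t
(r4,c4) = v
(r2,c1) = t
(r4,c1) = u

v t w u / t u v w / w v u t / u w t v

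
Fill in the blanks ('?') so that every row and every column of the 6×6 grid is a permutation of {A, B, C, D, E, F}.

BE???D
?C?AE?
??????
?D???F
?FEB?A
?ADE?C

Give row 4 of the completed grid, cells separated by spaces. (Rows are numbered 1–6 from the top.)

E D B C A F

(r2,c6): row 2 has {A,C,E}; column 6 has {A,C,D,F}, so it must be B.
(r3,c2): row 3 is empty so far; column 2 has {A,C,D,E,F}, so it must be B.
(r3,c6): row 3 has {B}; column 6 has {A,B,C,D,F}, so it must be E.
(r4,c4): row 4 has {D,F}; column 4 has {A,B,E}, so it must be C.
(r6,c1): row 6 has {A,C,D,E}; column 1 has {B}, so it must be F.
(r6,c5): row 6 has {A,C,D,E,F}; column 5 has {E}, so it must be B.
(r1,c4): row 1 has {B,D,E}; column 4 has {A,B,C,E}, so it must be F.
(r2,c1): row 2 has {A,B,C,E}; column 1 has {B,F}, so it must be D.
(r2,c3): row 2 has {A,B,C,D,E}; column 3 has {D,E}, so it must be F.
(r3,c4): row 3 has {B,E}; column 4 has {A,B,C,E,F}, so it must be D.
(r4,c5): row 4 has {C,D,F}; column 5 has {B,E}, so it must be A.
(r5,c1): row 5 has {A,B,E,F}; column 1 has {B,D,F}, so it must be C.
(r5,c5): row 5 has {A,B,C,E,F}; column 5 has {A,B,E}, so it must be D.
(r1,c5): row 1 has {B,D,E,F}; column 5 has {A,B,D,E}, so it must be C.
(r3,c1): row 3 has {B,D,E}; column 1 has {B,C,D,F}, so it must be A.
(r3,c3): row 3 has {A,B,D,E}; column 3 has {D,E,F}, so it must be C.
(r3,c5): row 3 has {A,B,C,D,E}; column 5 has {A,B,C,D,E}, so it must be F.
(r4,c1): row 4 has {A,C,D,F}; column 1 has {A,B,C,D,F}, so it must be E.
(r4,c3): row 4 has {A,C,D,E,F}; column 3 has {C,D,E,F}, so it must be B.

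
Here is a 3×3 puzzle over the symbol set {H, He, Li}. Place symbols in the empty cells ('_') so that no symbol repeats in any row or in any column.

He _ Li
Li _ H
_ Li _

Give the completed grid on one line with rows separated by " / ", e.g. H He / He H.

row 1 has {He,Li}; column 2 has {Li} — only H is left for (r1,c2).
row 2 has {H,Li}; column 2 has {H,Li} — only He is left for (r2,c2).
row 3 has {Li}; column 1 has {He,Li} — only H is left for (r3,c1).
row 3 has {H,Li}; column 3 has {H,Li} — only He is left for (r3,c3).

He H Li / Li He H / H Li He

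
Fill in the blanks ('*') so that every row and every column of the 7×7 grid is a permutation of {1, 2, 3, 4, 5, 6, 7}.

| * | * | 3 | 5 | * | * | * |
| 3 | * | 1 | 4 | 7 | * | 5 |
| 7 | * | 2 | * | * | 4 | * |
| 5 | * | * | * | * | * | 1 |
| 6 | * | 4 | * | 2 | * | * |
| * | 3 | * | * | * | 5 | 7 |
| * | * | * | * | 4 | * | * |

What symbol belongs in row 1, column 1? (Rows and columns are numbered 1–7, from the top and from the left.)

2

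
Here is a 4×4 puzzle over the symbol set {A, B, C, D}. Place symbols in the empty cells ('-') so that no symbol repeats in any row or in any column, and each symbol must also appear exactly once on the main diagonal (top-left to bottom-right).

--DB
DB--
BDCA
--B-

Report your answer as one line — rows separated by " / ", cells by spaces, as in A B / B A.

A C D B / D B A C / B D C A / C A B D

Cell (r1,c1): row 1 has {B,D}; column 1 has {B,D}; the diagonal has {B,C} → A.
Cell (r1,c2): row 1 has {A,B,D}; column 2 has {B,D} → C.
Cell (r2,c3): row 2 has {B,D}; column 3 has {B,C,D} → A.
Cell (r2,c4): row 2 has {A,B,D}; column 4 has {A,B} → C.
Cell (r4,c1): row 4 has {B}; column 1 has {A,B,D} → C.
Cell (r4,c2): row 4 has {B,C}; column 2 has {B,C,D} → A.
Cell (r4,c4): row 4 has {A,B,C}; column 4 has {A,B,C}; the diagonal has {A,B,C} → D.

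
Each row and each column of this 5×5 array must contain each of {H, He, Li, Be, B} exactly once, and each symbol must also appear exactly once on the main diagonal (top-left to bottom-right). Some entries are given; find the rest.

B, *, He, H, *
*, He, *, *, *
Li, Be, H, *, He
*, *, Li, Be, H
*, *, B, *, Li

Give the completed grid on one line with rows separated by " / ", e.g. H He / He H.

B Li He H Be / H He Be Li B / Li Be H B He / He B Li Be H / Be H B He Li

row 1 has {H,He,B}; column 2 has {He,Be} — only Li is left for (r1,c2).
row 1 has {H,He,Li,B}; column 5 has {H,He,Li} — only Be is left for (r1,c5).
row 2 has {He}; column 3 has {H,He,Li,B} — only Be is left for (r2,c3).
row 2 has {He,Be}; column 5 has {H,He,Li,Be} — only B is left for (r2,c5).
row 3 has {H,He,Li,Be}; column 4 has {H,Be} — only B is left for (r3,c4).
row 4 has {H,Li,Be}; column 1 has {Li,B} — only He is left for (r4,c1).
row 4 has {H,He,Li,Be}; column 2 has {He,Li,Be} — only B is left for (r4,c2).
row 5 has {Li,B}; column 2 has {He,Li,Be,B} — only H is left for (r5,c2).
row 5 has {H,Li,B}; column 4 has {H,Be,B} — only He is left for (r5,c4).
row 2 has {He,Be,B}; column 1 has {He,Li,B} — only H is left for (r2,c1).
row 2 has {H,He,Be,B}; column 4 has {H,He,Be,B} — only Li is left for (r2,c4).
row 5 has {H,He,Li,B}; column 1 has {H,He,Li,B} — only Be is left for (r5,c1).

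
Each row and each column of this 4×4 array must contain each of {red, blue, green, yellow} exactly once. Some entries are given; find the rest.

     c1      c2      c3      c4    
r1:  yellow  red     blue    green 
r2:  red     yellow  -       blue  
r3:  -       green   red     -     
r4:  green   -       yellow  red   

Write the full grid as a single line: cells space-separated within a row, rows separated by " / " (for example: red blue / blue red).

yellow red blue green / red yellow green blue / blue green red yellow / green blue yellow red

Cell (r2,c3): row 2 has {red,blue,yellow}; column 3 has {red,blue,yellow} → green.
Cell (r3,c1): row 3 has {red,green}; column 1 has {red,green,yellow} → blue.
Cell (r3,c4): row 3 has {red,blue,green}; column 4 has {red,blue,green} → yellow.
Cell (r4,c2): row 4 has {red,green,yellow}; column 2 has {red,green,yellow} → blue.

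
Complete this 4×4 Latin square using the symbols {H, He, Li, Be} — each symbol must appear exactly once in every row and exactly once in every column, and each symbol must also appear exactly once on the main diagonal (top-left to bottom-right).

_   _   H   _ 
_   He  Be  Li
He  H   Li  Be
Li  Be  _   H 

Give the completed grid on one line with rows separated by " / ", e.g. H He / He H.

(r1,c1) = Be
(r1,c2) = Li
(r1,c4) = He
(r2,c1) = H
(r4,c3) = He

Be Li H He / H He Be Li / He H Li Be / Li Be He H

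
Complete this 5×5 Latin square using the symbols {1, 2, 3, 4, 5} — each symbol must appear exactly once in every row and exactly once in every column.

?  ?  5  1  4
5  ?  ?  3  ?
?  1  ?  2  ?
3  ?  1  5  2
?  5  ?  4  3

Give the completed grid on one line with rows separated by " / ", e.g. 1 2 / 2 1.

(r1,c1) = 2
(r1,c2) = 3
(r2,c5) = 1
(r3,c1) = 4
(r3,c3) = 3
(r3,c5) = 5
(r4,c2) = 4
(r5,c1) = 1
(r5,c3) = 2
(r2,c2) = 2
(r2,c3) = 4

2 3 5 1 4 / 5 2 4 3 1 / 4 1 3 2 5 / 3 4 1 5 2 / 1 5 2 4 3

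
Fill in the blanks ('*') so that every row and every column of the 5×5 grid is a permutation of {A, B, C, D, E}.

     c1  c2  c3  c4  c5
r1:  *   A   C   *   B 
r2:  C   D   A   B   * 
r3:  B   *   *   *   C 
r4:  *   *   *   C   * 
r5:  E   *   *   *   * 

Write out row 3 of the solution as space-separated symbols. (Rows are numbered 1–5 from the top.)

B E D A C

At row 1, column 1: row 1 has {A,B,C}; column 1 has {B,C,E}; that leaves D.
At row 1, column 4: row 1 has {A,B,C,D}; column 4 has {B,C}; that leaves E.
At row 2, column 5: row 2 has {A,B,C,D}; column 5 has {B,C}; that leaves E.
At row 3, column 2: row 3 has {B,C}; column 2 has {A,D}; that leaves E.
At row 3, column 3: row 3 has {B,C,E}; column 3 has {A,C}; that leaves D.
At row 3, column 4: row 3 has {B,C,D,E}; column 4 has {B,C,E}; that leaves A.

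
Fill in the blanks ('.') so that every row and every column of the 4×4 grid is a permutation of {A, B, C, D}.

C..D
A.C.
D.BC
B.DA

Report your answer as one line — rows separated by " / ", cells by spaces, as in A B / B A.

(r1,c3) = A
(r2,c4) = B
(r3,c2) = A
(r4,c2) = C
(r1,c2) = B
(r2,c2) = D

C B A D / A D C B / D A B C / B C D A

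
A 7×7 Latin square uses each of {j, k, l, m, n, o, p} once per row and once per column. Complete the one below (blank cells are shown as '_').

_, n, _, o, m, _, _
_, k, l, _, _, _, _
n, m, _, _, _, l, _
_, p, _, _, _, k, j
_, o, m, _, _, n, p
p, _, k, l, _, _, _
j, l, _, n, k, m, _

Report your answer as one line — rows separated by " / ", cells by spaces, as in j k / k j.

(r4,c4) = m
(r6,c2) = j
(r6,c6) = o
(r7,c7) = o
(r3,c7) = k
(r6,c5) = n
(r6,c7) = m
(r7,c3) = p
(r1,c3) = j
(r1,c6) = p
(r1,c7) = l
(r2,c6) = j
(r2,c7) = n
(r3,c3) = o
(r4,c3) = n
(r1,c1) = k
(r2,c4) = p
(r2,c5) = o
(r3,c4) = j
(r3,c5) = p
(r4,c5) = l
(r5,c1) = l
(r5,c4) = k
(r5,c5) = j
(r2,c1) = m
(r4,c1) = o

k n j o m p l / m k l p o j n / n m o j p l k / o p n m l k j / l o m k j n p / p j k l n o m / j l p n k m o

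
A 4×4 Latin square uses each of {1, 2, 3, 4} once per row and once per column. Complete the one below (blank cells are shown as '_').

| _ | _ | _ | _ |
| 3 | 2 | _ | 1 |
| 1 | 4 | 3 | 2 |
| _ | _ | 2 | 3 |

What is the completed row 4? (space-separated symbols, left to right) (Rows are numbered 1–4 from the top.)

At row 1, column 4: row 1 is empty so far; column 4 has {1,2,3}; that leaves 4.
At row 2, column 3: row 2 has {1,2,3}; column 3 has {2,3}; that leaves 4.
At row 4, column 1: row 4 has {2,3}; column 1 has {1,3}; that leaves 4.
At row 4, column 2: row 4 has {2,3,4}; column 2 has {2,4}; that leaves 1.

4 1 2 3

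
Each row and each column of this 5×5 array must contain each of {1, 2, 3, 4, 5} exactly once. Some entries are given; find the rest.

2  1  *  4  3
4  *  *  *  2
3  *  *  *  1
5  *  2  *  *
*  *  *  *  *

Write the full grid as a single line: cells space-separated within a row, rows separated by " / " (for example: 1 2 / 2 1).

2 1 5 4 3 / 4 5 1 3 2 / 3 2 4 5 1 / 5 3 2 1 4 / 1 4 3 2 5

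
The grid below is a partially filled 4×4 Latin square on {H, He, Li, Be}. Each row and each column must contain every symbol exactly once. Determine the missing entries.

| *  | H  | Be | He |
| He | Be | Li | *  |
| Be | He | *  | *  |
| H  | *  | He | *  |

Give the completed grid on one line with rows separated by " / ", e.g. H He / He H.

Li H Be He / He Be Li H / Be He H Li / H Li He Be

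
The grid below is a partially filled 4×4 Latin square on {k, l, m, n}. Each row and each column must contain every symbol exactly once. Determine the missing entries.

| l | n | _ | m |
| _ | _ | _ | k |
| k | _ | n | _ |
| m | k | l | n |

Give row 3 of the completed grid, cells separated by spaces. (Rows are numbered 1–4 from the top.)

At row 1, column 3: row 1 has {l,m,n}; column 3 has {l,n}; that leaves k.
At row 2, column 1: row 2 has {k}; column 1 has {k,l,m}; that leaves n.
At row 2, column 3: row 2 has {k,n}; column 3 has {k,l,n}; that leaves m.
At row 3, column 4: row 3 has {k,n}; column 4 has {k,m,n}; that leaves l.
At row 2, column 2: row 2 has {k,m,n}; column 2 has {k,n}; that leaves l.
At row 3, column 2: row 3 has {k,l,n}; column 2 has {k,l,n}; that leaves m.

k m n l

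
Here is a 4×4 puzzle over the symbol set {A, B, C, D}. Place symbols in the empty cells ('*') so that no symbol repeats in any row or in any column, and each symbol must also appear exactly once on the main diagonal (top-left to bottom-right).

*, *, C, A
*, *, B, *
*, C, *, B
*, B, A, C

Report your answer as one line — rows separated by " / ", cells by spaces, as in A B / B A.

B D C A / C A B D / A C D B / D B A C

(r1,c2) = D
(r2,c2) = A
(r2,c4) = D
(r3,c3) = D
(r4,c1) = D
(r1,c1) = B
(r2,c1) = C
(r3,c1) = A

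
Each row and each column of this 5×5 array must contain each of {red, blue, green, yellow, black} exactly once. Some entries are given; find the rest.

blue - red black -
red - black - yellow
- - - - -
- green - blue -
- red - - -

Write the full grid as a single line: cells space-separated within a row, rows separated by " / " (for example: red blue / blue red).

blue yellow red black green / red blue black green yellow / yellow black green red blue / black green yellow blue red / green red blue yellow black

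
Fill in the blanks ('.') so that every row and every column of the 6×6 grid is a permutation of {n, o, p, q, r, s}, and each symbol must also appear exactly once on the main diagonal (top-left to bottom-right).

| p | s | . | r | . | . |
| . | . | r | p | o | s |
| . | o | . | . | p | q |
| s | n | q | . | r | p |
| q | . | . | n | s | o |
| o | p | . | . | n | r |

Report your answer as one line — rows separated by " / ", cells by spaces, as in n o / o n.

(r1,c5): row 1 has {p,r,s}; column 5 has {n,o,p,r,s}, so it must be q.
(r1,c6): row 1 has {p,q,r,s}; column 6 has {o,p,q,r,s}, so it must be n.
(r2,c1): row 2 has {o,p,r,s}; column 1 has {o,p,q,s}, so it must be n.
(r2,c2): row 2 has {n,o,p,r,s}; column 2 has {n,o,p,s}; the diagonal has {p,r,s}, so it must be q.
(r3,c1): row 3 has {o,p,q}; column 1 has {n,o,p,q,s}, so it must be r.
(r3,c3): row 3 has {o,p,q,r}; column 3 has {q,r}; the diagonal has {p,q,r,s}, so it must be n.
(r3,c4): row 3 has {n,o,p,q,r}; column 4 has {n,p,r}, so it must be s.
(r4,c4): row 4 has {n,p,q,r,s}; column 4 has {n,p,r,s}; the diagonal has {n,p,q,r,s}, so it must be o.
(r5,c2): row 5 has {n,o,q,s}; column 2 has {n,o,p,q,s}, so it must be r.
(r5,c3): row 5 has {n,o,q,r,s}; column 3 has {n,q,r}, so it must be p.
(r6,c3): row 6 has {n,o,p,r}; column 3 has {n,p,q,r}, so it must be s.
(r6,c4): row 6 has {n,o,p,r,s}; column 4 has {n,o,p,r,s}, so it must be q.
(r1,c3): row 1 has {n,p,q,r,s}; column 3 has {n,p,q,r,s}, so it must be o.

p s o r q n / n q r p o s / r o n s p q / s n q o r p / q r p n s o / o p s q n r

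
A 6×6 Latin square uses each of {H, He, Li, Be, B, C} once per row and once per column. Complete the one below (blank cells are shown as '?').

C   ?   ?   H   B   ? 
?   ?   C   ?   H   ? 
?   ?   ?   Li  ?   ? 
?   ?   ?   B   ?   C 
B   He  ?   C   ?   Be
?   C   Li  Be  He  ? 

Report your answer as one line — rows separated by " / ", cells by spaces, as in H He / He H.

C Li Be H B He / Be B C He H Li / He Be B Li C H / Li H He B Be C / B He H C Li Be / H C Li Be He B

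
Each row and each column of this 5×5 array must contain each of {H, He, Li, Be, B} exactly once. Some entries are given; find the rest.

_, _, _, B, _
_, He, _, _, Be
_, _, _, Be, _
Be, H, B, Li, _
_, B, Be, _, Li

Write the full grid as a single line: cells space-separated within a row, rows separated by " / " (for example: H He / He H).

Li Be He B H / B He Li H Be / He Li H Be B / Be H B Li He / H B Be He Li

(r2,c4) = H
(r3,c2) = Li
(r4,c5) = He
(r5,c4) = He
(r1,c2) = Be
(r1,c5) = H
(r2,c3) = Li
(r3,c5) = B
(r5,c1) = H
(r1,c3) = He
(r2,c1) = B
(r3,c1) = He
(r3,c3) = H
(r1,c1) = Li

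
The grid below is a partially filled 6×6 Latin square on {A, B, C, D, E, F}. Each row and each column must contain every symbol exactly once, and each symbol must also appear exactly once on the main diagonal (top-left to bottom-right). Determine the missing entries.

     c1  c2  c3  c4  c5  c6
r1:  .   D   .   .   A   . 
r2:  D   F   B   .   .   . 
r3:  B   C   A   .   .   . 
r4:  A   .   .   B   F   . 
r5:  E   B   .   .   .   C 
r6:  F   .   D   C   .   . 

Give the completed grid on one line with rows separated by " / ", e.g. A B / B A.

(r1,c1) = C
(r4,c2) = E
(r4,c3) = C
(r4,c6) = D
(r5,c3) = F
(r5,c5) = D
(r6,c2) = A
(r6,c6) = E
(r1,c3) = E
(r1,c4) = F
(r1,c6) = B
(r2,c6) = A
(r3,c5) = E
(r3,c6) = F
(r5,c4) = A
(r6,c5) = B
(r2,c4) = E
(r2,c5) = C
(r3,c4) = D

C D E F A B / D F B E C A / B C A D E F / A E C B F D / E B F A D C / F A D C B E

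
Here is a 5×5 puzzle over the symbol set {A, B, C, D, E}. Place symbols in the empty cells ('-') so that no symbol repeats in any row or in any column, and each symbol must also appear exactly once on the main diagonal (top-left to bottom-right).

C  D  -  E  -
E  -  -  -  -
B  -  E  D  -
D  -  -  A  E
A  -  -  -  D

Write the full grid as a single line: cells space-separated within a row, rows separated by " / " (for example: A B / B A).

(r2,c2) = B
(r2,c4) = C
(r2,c5) = A
(r3,c5) = C
(r4,c2) = C
(r4,c3) = B
(r5,c2) = E
(r5,c3) = C
(r5,c4) = B
(r1,c3) = A
(r1,c5) = B
(r2,c3) = D
(r3,c2) = A

C D A E B / E B D C A / B A E D C / D C B A E / A E C B D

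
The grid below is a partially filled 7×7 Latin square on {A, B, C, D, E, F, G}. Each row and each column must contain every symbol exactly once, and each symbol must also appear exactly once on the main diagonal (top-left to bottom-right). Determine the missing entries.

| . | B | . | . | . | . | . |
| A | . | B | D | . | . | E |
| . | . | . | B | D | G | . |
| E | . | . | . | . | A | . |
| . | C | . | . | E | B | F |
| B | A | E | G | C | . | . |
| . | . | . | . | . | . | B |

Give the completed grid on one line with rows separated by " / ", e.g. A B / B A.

D B C F G E A / A G B D F C E / F E A B D G C / E D F C B A G / G C D A E B F / B A E G C F D / C F G E A D B

(r5,c4) = A
(r6,c7) = D
(r6,c6) = F
(r2,c2) = G
(r2,c5) = F
(r2,c6) = C
(r4,c4) = C
(r4,c7) = G
(r1,c1) = D
(r1,c6) = E
(r3,c3) = A
(r3,c7) = C
(r4,c5) = B
(r5,c1) = G
(r5,c3) = D
(r7,c6) = D
(r1,c4) = F
(r1,c7) = A
(r3,c1) = F
(r3,c2) = E
(r4,c3) = F
(r7,c1) = C
(r7,c2) = F
(r7,c3) = G
(r7,c4) = E
(r7,c5) = A
(r1,c3) = C
(r1,c5) = G
(r4,c2) = D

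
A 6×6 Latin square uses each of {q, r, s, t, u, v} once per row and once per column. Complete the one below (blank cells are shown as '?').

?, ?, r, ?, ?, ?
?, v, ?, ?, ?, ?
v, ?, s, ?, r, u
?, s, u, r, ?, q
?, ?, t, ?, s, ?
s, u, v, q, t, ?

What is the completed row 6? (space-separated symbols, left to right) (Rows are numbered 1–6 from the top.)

s u v q t r

row 2 has {v}; column 3 has {r,s,t,u,v} — only q is left for (r2,c3).
row 2 has {q,v}; column 5 has {r,s,t} — only u is left for (r2,c5).
row 3 has {r,s,u,v}; column 4 has {q,r} — only t is left for (r3,c4).
row 4 has {q,r,s,u}; column 1 has {s,v} — only t is left for (r4,c1).
row 4 has {q,r,s,t,u}; column 5 has {r,s,t,u} — only v is left for (r4,c5).
row 6 has {q,s,t,u,v}; column 6 has {q,u} — only r is left for (r6,c6).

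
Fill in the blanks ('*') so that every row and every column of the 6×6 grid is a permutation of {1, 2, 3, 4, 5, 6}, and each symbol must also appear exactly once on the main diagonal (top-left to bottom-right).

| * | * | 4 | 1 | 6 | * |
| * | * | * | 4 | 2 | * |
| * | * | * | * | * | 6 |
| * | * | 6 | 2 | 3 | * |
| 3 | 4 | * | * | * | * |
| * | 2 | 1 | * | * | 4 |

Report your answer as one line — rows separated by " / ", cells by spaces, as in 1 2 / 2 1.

5 3 4 1 6 2 / 1 6 5 4 2 3 / 2 1 3 5 4 6 / 4 5 6 2 3 1 / 3 4 2 6 1 5 / 6 2 1 3 5 4

(r1,c1): row 1 has {1,4,6}; column 1 has {3}; the diagonal has {2,4}, so it must be 5.
(r1,c2): row 1 has {1,4,5,6}; column 2 has {2,4}, so it must be 3.
(r1,c6): row 1 has {1,3,4,5,6}; column 6 has {4,6}, so it must be 2.
(r3,c3): row 3 has {6}; column 3 has {1,4,6}; the diagonal has {2,4,5}, so it must be 3.
(r3,c4): row 3 has {3,6}; column 4 has {1,2,4}, so it must be 5.
(r5,c4): row 5 has {3,4}; column 4 has {1,2,4,5}, so it must be 6.
(r5,c5): row 5 has {3,4,6}; column 5 has {2,3,6}; the diagonal has {2,3,4,5}, so it must be 1.
(r5,c6): row 5 has {1,3,4,6}; column 6 has {2,4,6}, so it must be 5.
(r6,c1): row 6 has {1,2,4}; column 1 has {3,5}, so it must be 6.
(r6,c4): row 6 has {1,2,4,6}; column 4 has {1,2,4,5,6}, so it must be 3.
(r6,c5): row 6 has {1,2,3,4,6}; column 5 has {1,2,3,6}, so it must be 5.
(r2,c1): row 2 has {2,4}; column 1 has {3,5,6}, so it must be 1.
(r2,c2): row 2 has {1,2,4}; column 2 has {2,3,4}; the diagonal has {1,2,3,4,5}, so it must be 6.
(r2,c3): row 2 has {1,2,4,6}; column 3 has {1,3,4,6}, so it must be 5.
(r2,c6): row 2 has {1,2,4,5,6}; column 6 has {2,4,5,6}, so it must be 3.
(r3,c2): row 3 has {3,5,6}; column 2 has {2,3,4,6}, so it must be 1.
(r3,c5): row 3 has {1,3,5,6}; column 5 has {1,2,3,5,6}, so it must be 4.
(r4,c1): row 4 has {2,3,6}; column 1 has {1,3,5,6}, so it must be 4.
(r4,c2): row 4 has {2,3,4,6}; column 2 has {1,2,3,4,6}, so it must be 5.
(r4,c6): row 4 has {2,3,4,5,6}; column 6 has {2,3,4,5,6}, so it must be 1.
(r5,c3): row 5 has {1,3,4,5,6}; column 3 has {1,3,4,5,6}, so it must be 2.
(r3,c1): row 3 has {1,3,4,5,6}; column 1 has {1,3,4,5,6}, so it must be 2.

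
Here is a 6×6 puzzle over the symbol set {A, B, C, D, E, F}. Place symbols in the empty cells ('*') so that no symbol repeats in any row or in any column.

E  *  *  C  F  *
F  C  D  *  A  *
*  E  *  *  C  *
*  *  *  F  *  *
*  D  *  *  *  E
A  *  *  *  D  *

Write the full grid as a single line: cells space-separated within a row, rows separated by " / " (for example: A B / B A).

E A B C F D / F C D E A B / B E A D C F / D B C F E A / C D F A B E / A F E B D C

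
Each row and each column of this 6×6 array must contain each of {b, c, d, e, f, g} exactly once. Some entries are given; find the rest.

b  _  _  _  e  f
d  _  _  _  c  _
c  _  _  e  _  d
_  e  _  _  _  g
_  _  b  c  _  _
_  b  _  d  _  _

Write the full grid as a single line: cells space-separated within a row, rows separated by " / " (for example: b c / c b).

b c d g e f / d g e f c b / c f g e b d / f e c b d g / g d b c f e / e b f d g c

At row 1, column 4: row 1 has {b,e,f}; column 4 has {c,d,e}; that leaves g.
At row 4, column 1: row 4 has {e,g}; column 1 has {b,c,d}; that leaves f.
At row 4, column 4: row 4 has {e,f,g}; column 4 has {c,d,e,g}; that leaves b.
At row 4, column 5: row 4 has {b,e,f,g}; column 5 has {c,e}; that leaves d.
At row 5, column 6: row 5 has {b,c}; column 6 has {d,f,g}; that leaves e.
At row 6, column 6: row 6 has {b,d}; column 6 has {d,e,f,g}; that leaves c.
At row 2, column 4: row 2 has {c,d}; column 4 has {b,c,d,e,g}; that leaves f.
At row 2, column 6: row 2 has {c,d,f}; column 6 has {c,d,e,f,g}; that leaves b.
At row 4, column 3: row 4 has {b,d,e,f,g}; column 3 has {b}; that leaves c.
At row 5, column 1: row 5 has {b,c,e}; column 1 has {b,c,d,f}; that leaves g.
At row 5, column 5: row 5 has {b,c,e,g}; column 5 has {c,d,e}; that leaves f.
At row 6, column 1: row 6 has {b,c,d}; column 1 has {b,c,d,f,g}; that leaves e.
At row 6, column 5: row 6 has {b,c,d,e}; column 5 has {c,d,e,f}; that leaves g.
At row 1, column 3: row 1 has {b,e,f,g}; column 3 has {b,c}; that leaves d.
At row 2, column 2: row 2 has {b,c,d,f}; column 2 has {b,e}; that leaves g.
At row 2, column 3: row 2 has {b,c,d,f,g}; column 3 has {b,c,d}; that leaves e.
At row 3, column 2: row 3 has {c,d,e}; column 2 has {b,e,g}; that leaves f.
At row 3, column 3: row 3 has {c,d,e,f}; column 3 has {b,c,d,e}; that leaves g.
At row 3, column 5: row 3 has {c,d,e,f,g}; column 5 has {c,d,e,f,g}; that leaves b.
At row 5, column 2: row 5 has {b,c,e,f,g}; column 2 has {b,e,f,g}; that leaves d.
At row 6, column 3: row 6 has {b,c,d,e,g}; column 3 has {b,c,d,e,g}; that leaves f.
At row 1, column 2: row 1 has {b,d,e,f,g}; column 2 has {b,d,e,f,g}; that leaves c.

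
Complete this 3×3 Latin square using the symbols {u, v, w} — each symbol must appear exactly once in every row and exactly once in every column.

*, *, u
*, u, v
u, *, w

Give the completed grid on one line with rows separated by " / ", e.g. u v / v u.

v w u / w u v / u v w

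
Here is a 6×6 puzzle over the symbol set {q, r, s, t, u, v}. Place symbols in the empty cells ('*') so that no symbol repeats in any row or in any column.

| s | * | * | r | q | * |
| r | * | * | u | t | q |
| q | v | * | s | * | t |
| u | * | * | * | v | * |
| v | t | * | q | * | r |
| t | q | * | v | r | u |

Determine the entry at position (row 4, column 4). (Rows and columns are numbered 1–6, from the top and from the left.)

Cell (r1,c2): row 1 has {q,r,s}; column 2 has {q,t,v} → u.
Cell (r1,c6): row 1 has {q,r,s,u}; column 6 has {q,r,t,u} → v.
Cell (r2,c2): row 2 has {q,r,t,u}; column 2 has {q,t,u,v} → s.
Cell (r2,c3): row 2 has {q,r,s,t,u}; column 3 is empty so far → v.
Cell (r3,c5): row 3 has {q,s,t,v}; column 5 has {q,r,t,v} → u.
Cell (r4,c2): row 4 has {u,v}; column 2 has {q,s,t,u,v} → r.
Cell (r4,c4): row 4 has {r,u,v}; column 4 has {q,r,s,u,v} → t.

t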